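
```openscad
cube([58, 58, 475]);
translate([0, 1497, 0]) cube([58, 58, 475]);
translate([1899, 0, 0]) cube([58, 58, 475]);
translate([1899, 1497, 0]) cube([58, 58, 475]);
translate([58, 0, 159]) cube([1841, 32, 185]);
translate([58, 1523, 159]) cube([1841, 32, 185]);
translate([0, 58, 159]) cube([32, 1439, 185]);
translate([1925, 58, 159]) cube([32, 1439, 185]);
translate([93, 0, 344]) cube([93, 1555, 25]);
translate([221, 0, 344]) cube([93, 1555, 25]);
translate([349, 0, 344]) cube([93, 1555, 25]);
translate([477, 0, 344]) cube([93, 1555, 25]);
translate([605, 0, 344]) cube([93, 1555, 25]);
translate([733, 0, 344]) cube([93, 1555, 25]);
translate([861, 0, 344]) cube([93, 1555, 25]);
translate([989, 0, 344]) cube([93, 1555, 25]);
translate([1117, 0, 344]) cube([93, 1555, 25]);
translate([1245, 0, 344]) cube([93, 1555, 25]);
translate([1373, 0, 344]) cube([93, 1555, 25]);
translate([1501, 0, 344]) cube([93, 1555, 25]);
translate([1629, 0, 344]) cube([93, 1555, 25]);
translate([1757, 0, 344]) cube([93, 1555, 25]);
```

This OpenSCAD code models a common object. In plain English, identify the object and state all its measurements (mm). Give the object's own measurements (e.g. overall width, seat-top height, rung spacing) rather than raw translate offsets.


A bed frame 1957 mm long (x) by 1555 mm wide (y). Four 58×58 mm corner posts, 475 mm tall, at the corners of the footprint. Four rails of 32 mm thickness and 185 mm height run between adjacent posts with their undersides at z = 159 mm, their outer faces flush with the outside of the frame (the two x-running rails run between the posts' inner faces; the two y-running rails run between the posts' inner faces). 14 slats, each 93 mm wide (x) and 25 mm thick, lie across the top of the two x-running rails, running the full 1555 mm width of the frame in y; along x they sit between the end posts with a 35 mm gap after the −x posts and between neighbouring slats, leaving 49 mm before the +x posts.


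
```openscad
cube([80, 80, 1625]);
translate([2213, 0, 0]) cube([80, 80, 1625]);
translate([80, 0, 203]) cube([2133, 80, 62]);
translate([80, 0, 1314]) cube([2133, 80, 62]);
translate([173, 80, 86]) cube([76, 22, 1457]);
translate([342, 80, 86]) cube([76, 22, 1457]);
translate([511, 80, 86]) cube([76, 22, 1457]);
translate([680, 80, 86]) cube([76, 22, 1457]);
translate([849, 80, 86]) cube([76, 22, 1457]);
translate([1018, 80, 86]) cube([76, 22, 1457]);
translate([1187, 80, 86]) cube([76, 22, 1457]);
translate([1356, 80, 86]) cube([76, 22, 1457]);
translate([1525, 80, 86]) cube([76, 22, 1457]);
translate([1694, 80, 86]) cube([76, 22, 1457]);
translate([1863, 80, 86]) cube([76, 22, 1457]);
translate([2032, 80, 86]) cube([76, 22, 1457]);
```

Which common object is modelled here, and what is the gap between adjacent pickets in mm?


A fence section. The picket gap is 93 mm.

Two posts, two rails, 12 pickets — a fence section. Span 2133 mm holds 12 pickets of 76 mm with 13 equal gaps: ⌊(2133 − 12·76) / 13⌋ = 93 mm.


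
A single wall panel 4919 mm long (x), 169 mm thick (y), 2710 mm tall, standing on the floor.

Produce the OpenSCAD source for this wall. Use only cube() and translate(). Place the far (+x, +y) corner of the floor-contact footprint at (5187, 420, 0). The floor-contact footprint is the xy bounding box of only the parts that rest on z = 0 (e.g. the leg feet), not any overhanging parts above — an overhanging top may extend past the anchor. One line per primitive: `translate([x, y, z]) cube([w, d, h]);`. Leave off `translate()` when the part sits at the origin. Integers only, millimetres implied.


translate([268, 251, 0]) cube([4919, 169, 2710]);


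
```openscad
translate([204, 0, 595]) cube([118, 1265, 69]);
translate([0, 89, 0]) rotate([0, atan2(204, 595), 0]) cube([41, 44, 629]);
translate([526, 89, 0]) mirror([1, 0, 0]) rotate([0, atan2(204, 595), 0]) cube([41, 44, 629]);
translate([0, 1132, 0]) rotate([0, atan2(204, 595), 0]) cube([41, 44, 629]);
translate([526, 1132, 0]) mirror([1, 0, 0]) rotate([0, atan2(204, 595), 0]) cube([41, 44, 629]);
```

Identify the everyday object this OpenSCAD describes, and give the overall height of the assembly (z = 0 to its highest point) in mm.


A sawhorse. The overall height is 664 mm.

A beam across two mirrored pairs of raked legs — a sawhorse. The beam's underside is at z = 595 (matching the legs' vertical rise in atan2(204, 595)) and the beam is 69 mm tall, so its top is at 595 + 69 = 664 mm. The raked legs top out at the beam's underside, so that is the highest point.


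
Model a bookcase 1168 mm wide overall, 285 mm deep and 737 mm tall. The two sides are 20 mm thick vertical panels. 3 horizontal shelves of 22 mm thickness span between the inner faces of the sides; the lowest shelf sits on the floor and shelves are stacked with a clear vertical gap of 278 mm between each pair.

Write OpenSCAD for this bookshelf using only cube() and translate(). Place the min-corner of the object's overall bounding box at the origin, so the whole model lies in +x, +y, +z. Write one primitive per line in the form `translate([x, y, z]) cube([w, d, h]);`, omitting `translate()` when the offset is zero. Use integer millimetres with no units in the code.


cube([20, 285, 737]);
translate([1148, 0, 0]) cube([20, 285, 737]);
translate([20, 0, 0]) cube([1128, 285, 22]);
translate([20, 0, 300]) cube([1128, 285, 22]);
translate([20, 0, 600]) cube([1128, 285, 22]);


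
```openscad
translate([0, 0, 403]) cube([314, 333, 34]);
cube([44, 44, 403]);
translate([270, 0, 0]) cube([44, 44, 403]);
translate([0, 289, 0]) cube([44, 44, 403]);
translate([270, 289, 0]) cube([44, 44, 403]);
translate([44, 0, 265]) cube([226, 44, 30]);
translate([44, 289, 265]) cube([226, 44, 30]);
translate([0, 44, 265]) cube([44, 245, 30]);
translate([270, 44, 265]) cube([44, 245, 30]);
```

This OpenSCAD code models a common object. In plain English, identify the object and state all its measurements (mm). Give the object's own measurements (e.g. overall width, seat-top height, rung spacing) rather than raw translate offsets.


A four-legged stool. The seat is a 314×333×34 mm slab whose top surface is at z = 437 mm; four square legs, each 44×44 mm in cross-section, run from the floor (z = 0) to the underside of the seat, each flush with a corner of the seat. Four stretchers, 44 mm wide and 30 mm tall, connect adjacent legs with their undersides at z = 265 mm, each running between the inner faces of the legs it joins and aligned with the legs' outer faces on the other axis.


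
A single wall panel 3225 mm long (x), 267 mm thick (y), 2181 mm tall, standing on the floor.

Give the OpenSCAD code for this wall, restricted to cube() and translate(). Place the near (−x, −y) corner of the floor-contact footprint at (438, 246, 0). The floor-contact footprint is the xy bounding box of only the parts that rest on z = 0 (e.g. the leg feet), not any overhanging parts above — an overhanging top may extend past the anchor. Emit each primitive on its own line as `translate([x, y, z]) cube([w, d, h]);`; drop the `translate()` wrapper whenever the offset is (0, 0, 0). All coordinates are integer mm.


translate([438, 246, 0]) cube([3225, 267, 2181]);


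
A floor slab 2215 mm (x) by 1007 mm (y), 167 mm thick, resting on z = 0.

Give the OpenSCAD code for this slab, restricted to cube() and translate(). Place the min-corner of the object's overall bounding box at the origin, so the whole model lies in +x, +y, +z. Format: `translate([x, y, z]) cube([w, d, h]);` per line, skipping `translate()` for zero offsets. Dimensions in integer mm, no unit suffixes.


cube([2215, 1007, 167]);


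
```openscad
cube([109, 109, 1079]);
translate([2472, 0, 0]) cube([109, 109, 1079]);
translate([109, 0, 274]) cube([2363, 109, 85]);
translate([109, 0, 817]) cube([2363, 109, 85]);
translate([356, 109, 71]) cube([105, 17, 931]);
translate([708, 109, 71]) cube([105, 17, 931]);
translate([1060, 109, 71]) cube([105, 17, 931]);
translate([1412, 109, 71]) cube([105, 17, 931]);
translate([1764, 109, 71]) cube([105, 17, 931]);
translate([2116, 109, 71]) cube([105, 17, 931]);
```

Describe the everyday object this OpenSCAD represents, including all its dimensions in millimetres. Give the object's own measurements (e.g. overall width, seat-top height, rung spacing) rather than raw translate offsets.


A fence section. Two 109×109 mm posts, 1079 mm tall, stand on the floor with a clear span of 2363 mm between their inner faces. Two horizontal rails of 109×85 mm section span the gap between the posts with their undersides at z = 274 mm and z = 817 mm, flush with the posts' −y face. 6 pickets, each 105 mm wide, 17 mm thick and 931 mm tall, are fixed to the +y face of the rails with their bottoms at z = 71 mm, spaced across the span with a 247 mm gap after the −x post and between neighbouring pickets, with 251 mm left before the +x post.


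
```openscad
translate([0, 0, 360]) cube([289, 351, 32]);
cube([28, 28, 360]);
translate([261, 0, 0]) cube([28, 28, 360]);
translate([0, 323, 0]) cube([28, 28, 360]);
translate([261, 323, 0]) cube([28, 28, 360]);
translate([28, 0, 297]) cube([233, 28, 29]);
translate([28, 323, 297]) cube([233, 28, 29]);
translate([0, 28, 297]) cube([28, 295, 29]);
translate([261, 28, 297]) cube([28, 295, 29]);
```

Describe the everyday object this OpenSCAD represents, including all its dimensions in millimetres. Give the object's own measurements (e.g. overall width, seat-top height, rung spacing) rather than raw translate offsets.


A simple wooden stool: a rectangular seat 289 mm (x) by 351 mm (y), 32 mm thick, top face at z = 392 mm, on four square legs, each 28×28 mm in cross-section. The legs rest on z = 0, each flush with a corner of the seat. Four stretchers, 28 mm wide and 29 mm tall, connect adjacent legs with their undersides at z = 297 mm, each running between the inner faces of the legs it joins and aligned with the legs' outer faces on the other axis.


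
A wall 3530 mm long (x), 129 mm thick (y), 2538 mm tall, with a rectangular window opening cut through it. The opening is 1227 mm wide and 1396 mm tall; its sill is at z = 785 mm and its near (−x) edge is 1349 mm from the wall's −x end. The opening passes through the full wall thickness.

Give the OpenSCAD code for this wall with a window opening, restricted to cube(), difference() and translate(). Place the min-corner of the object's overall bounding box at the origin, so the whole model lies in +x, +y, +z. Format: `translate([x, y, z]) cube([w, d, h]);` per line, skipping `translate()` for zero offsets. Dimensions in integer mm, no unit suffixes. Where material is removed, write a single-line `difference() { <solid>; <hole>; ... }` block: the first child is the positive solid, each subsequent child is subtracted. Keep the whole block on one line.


difference() { cube([3530, 129, 2538]); translate([1349, 0, 785]) cube([1227, 129, 1396]); }


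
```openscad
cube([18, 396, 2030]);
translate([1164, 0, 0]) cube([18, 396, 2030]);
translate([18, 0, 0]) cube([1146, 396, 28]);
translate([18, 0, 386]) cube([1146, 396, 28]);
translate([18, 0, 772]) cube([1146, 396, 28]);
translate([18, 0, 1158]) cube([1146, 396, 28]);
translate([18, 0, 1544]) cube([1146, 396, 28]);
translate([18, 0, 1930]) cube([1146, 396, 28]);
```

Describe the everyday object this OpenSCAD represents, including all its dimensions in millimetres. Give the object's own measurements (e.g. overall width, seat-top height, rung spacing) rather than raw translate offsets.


An open bookshelf. Two side panels, each 18 mm thick, 396 mm deep and 2030 mm tall, stand 1182 mm apart (outside-to-outside). Between them sit 6 shelves, each 28 mm thick and 396 mm deep, spanning the full gap between the sides. The bottom shelf rests on the floor (its underside at z = 0) and the clear gap between one shelf's top and the next shelf's underside is 358 mm.


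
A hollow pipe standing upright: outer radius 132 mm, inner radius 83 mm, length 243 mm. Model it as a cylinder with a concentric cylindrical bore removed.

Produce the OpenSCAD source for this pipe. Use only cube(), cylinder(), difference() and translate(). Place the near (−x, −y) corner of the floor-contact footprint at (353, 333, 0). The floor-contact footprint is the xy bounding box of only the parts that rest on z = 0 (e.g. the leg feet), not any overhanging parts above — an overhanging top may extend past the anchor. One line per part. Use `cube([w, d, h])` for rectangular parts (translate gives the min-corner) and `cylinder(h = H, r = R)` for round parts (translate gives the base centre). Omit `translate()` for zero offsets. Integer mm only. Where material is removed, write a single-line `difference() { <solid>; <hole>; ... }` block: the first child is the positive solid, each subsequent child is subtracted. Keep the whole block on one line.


difference() { translate([485, 465, 0]) cylinder(h = 243, r = 132); translate([485, 465, 0]) cylinder(h = 243, r = 83); }


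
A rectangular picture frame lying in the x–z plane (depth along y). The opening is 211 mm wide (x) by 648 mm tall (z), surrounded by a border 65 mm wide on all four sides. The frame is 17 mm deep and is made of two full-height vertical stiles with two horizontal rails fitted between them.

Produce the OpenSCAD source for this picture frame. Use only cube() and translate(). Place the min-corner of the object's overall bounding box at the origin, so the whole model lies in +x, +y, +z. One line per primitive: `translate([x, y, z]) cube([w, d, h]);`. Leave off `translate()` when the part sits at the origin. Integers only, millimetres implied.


cube([65, 17, 778]);
translate([276, 0, 0]) cube([65, 17, 778]);
translate([65, 0, 0]) cube([211, 17, 65]);
translate([65, 0, 713]) cube([211, 17, 65]);


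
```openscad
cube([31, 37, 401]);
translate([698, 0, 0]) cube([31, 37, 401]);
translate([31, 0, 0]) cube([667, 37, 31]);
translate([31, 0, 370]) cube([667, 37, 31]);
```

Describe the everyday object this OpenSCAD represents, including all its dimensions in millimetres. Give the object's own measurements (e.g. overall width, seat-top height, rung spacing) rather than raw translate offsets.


A rectangular picture frame lying in the x–z plane (depth along y). The opening is 667 mm wide (x) by 339 mm tall (z), surrounded by a border 31 mm wide on all four sides. The frame is 37 mm deep and is made of two full-height vertical stiles with two horizontal rails fitted between them.


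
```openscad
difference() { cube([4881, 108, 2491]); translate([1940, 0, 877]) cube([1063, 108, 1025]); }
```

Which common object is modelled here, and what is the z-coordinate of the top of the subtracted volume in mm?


A wall with a window opening. The window head height is 1902 mm.

A wall with a rectangular opening subtracted — a window. Sill at z = 877, opening 1025 mm tall, so the head is at 877 + 1025 = 1902 mm.


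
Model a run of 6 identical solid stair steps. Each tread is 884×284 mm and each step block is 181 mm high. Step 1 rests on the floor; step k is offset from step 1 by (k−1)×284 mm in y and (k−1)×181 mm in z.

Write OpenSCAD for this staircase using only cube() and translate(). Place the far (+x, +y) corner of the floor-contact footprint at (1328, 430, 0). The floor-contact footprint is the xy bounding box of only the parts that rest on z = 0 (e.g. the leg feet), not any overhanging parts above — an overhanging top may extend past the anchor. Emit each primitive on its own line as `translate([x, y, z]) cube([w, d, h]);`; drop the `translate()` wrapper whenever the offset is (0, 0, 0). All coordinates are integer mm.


translate([444, 146, 0]) cube([884, 284, 181]);
translate([444, 430, 181]) cube([884, 284, 181]);
translate([444, 714, 362]) cube([884, 284, 181]);
translate([444, 998, 543]) cube([884, 284, 181]);
translate([444, 1282, 724]) cube([884, 284, 181]);
translate([444, 1566, 905]) cube([884, 284, 181]);


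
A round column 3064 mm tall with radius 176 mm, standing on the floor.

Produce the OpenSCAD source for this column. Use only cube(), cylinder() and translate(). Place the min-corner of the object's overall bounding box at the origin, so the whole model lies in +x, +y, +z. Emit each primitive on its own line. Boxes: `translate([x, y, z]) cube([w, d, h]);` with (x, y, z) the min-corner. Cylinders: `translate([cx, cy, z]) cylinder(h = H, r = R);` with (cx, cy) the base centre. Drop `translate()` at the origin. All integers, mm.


translate([176, 176, 0]) cylinder(h = 3064, r = 176);


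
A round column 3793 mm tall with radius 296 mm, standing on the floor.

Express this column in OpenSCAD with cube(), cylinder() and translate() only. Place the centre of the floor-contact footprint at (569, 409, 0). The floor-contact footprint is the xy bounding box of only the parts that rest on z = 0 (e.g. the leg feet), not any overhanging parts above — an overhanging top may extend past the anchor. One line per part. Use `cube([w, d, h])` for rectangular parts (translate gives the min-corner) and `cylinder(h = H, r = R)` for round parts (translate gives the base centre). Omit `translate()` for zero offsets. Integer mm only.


translate([569, 409, 0]) cylinder(h = 3793, r = 296);


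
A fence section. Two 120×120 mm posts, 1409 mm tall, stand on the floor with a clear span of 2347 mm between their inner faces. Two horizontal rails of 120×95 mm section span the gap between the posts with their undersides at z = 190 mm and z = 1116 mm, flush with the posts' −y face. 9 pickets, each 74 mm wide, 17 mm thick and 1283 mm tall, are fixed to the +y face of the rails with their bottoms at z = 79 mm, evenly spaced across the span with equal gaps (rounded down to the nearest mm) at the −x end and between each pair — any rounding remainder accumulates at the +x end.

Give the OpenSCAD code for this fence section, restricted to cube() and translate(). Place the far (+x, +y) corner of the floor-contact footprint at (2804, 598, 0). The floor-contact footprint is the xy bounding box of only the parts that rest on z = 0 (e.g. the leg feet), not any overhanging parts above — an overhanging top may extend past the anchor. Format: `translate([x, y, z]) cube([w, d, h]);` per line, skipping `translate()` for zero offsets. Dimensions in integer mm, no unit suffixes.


translate([217, 478, 0]) cube([120, 120, 1409]);
translate([2684, 478, 0]) cube([120, 120, 1409]);
translate([337, 478, 190]) cube([2347, 120, 95]);
translate([337, 478, 1116]) cube([2347, 120, 95]);
translate([505, 598, 79]) cube([74, 17, 1283]);
translate([747, 598, 79]) cube([74, 17, 1283]);
translate([989, 598, 79]) cube([74, 17, 1283]);
translate([1231, 598, 79]) cube([74, 17, 1283]);
translate([1473, 598, 79]) cube([74, 17, 1283]);
translate([1715, 598, 79]) cube([74, 17, 1283]);
translate([1957, 598, 79]) cube([74, 17, 1283]);
translate([2199, 598, 79]) cube([74, 17, 1283]);
translate([2441, 598, 79]) cube([74, 17, 1283]);


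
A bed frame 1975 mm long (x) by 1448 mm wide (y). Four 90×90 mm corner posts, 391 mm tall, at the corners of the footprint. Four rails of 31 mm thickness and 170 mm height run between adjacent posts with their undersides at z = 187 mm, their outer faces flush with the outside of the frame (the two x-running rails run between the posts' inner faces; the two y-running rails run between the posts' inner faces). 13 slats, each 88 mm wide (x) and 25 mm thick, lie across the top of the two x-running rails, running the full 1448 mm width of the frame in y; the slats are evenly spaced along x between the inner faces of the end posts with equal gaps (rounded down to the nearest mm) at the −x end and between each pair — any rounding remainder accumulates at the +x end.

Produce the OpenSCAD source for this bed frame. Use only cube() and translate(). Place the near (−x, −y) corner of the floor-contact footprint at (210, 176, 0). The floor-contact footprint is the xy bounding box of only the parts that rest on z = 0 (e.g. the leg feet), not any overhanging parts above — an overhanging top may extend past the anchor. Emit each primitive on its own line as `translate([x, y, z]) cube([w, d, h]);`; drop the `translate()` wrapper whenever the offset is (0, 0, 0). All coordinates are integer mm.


translate([210, 176, 0]) cube([90, 90, 391]);
translate([210, 1534, 0]) cube([90, 90, 391]);
translate([2095, 176, 0]) cube([90, 90, 391]);
translate([2095, 1534, 0]) cube([90, 90, 391]);
translate([300, 176, 187]) cube([1795, 31, 170]);
translate([300, 1593, 187]) cube([1795, 31, 170]);
translate([210, 266, 187]) cube([31, 1268, 170]);
translate([2154, 266, 187]) cube([31, 1268, 170]);
translate([346, 176, 357]) cube([88, 1448, 25]);
translate([480, 176, 357]) cube([88, 1448, 25]);
translate([614, 176, 357]) cube([88, 1448, 25]);
translate([748, 176, 357]) cube([88, 1448, 25]);
translate([882, 176, 357]) cube([88, 1448, 25]);
translate([1016, 176, 357]) cube([88, 1448, 25]);
translate([1150, 176, 357]) cube([88, 1448, 25]);
translate([1284, 176, 357]) cube([88, 1448, 25]);
translate([1418, 176, 357]) cube([88, 1448, 25]);
translate([1552, 176, 357]) cube([88, 1448, 25]);
translate([1686, 176, 357]) cube([88, 1448, 25]);
translate([1820, 176, 357]) cube([88, 1448, 25]);
translate([1954, 176, 357]) cube([88, 1448, 25]);


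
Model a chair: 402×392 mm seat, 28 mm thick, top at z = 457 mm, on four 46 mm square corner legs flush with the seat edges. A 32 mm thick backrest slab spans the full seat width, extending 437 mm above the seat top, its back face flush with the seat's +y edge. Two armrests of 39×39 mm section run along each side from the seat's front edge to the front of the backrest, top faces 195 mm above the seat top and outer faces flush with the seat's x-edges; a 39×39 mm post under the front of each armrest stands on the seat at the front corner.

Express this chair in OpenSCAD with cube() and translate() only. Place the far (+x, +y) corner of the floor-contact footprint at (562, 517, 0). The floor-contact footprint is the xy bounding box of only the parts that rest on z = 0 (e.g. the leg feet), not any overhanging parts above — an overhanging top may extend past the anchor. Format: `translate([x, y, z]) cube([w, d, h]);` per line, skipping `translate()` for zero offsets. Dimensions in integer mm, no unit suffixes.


translate([160, 125, 429]) cube([402, 392, 28]);
translate([160, 125, 0]) cube([46, 46, 429]);
translate([516, 125, 0]) cube([46, 46, 429]);
translate([160, 471, 0]) cube([46, 46, 429]);
translate([516, 471, 0]) cube([46, 46, 429]);
translate([160, 485, 457]) cube([402, 32, 437]);
translate([160, 125, 613]) cube([39, 360, 39]);
translate([523, 125, 613]) cube([39, 360, 39]);
translate([160, 125, 457]) cube([39, 39, 156]);
translate([523, 125, 457]) cube([39, 39, 156]);


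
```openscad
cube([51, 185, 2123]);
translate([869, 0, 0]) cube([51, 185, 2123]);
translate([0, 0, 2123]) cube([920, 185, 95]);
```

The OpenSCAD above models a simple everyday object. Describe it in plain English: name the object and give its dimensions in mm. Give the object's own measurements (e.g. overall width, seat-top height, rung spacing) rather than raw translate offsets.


A door frame. The clear opening is 818 mm wide and 2123 mm high. Two 51 mm wide jambs, 185 mm deep, stand either side of the opening from the floor to the top of the opening. A 95 mm thick head sits across the top of both jambs, spanning the full outside width of the frame.


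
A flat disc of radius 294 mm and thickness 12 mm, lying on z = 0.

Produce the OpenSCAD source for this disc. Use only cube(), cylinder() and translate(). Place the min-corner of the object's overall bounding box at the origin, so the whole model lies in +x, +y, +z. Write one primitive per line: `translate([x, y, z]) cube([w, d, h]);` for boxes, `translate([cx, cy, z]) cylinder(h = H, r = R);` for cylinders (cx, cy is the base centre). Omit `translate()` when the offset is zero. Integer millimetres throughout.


translate([294, 294, 0]) cylinder(h = 12, r = 294);


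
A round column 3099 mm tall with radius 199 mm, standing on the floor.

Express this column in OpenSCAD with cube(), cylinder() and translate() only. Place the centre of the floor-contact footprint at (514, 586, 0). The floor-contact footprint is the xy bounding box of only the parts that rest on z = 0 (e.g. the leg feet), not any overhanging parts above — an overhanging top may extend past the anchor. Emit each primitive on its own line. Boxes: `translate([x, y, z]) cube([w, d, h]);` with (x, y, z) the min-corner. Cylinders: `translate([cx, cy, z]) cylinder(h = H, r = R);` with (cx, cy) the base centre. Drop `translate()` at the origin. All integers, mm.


translate([514, 586, 0]) cylinder(h = 3099, r = 199);


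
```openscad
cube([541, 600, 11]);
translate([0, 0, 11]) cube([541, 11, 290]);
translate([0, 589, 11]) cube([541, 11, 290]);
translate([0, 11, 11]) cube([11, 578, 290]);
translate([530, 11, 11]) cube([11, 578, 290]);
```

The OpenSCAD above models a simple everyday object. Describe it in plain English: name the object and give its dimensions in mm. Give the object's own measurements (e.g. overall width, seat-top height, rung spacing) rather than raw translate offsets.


An open-topped rectangular box: outside dimensions 541×600×301 mm, with a uniform wall and base thickness of 11 mm. The base is a full 541×600 slab on the floor; four walls sit on top of the base. The front and back walls (the −y and +y sides) span the full width; the two side walls fit between them.


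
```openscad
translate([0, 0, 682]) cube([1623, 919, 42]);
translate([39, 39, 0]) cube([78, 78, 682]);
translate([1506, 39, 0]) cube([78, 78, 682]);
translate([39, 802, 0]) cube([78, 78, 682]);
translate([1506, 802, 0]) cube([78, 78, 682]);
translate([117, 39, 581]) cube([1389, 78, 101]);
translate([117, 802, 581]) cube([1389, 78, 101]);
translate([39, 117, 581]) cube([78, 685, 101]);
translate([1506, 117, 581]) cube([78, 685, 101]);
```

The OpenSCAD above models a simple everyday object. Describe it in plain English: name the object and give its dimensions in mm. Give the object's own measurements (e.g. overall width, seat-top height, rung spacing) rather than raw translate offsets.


A table: top 1623 mm (x) × 919 mm (y), 42 mm thick, upper face at z = 724 mm, on four 78×78 mm square legs, each inset 39 mm from the nearest pair of top edges from z = 0 to the bottom of the top. Four apron rails, 78 mm thick and 101 mm tall, run between adjacent legs with their top edges flush with the underside of the top and their outer faces flush with the legs' outer faces.


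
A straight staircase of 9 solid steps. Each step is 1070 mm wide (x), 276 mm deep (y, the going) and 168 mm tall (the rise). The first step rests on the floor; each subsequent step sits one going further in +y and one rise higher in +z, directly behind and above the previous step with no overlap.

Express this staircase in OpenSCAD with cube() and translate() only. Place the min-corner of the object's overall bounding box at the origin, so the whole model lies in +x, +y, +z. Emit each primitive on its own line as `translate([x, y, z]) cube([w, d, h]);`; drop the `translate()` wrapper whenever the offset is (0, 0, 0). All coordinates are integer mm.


cube([1070, 276, 168]);
translate([0, 276, 168]) cube([1070, 276, 168]);
translate([0, 552, 336]) cube([1070, 276, 168]);
translate([0, 828, 504]) cube([1070, 276, 168]);
translate([0, 1104, 672]) cube([1070, 276, 168]);
translate([0, 1380, 840]) cube([1070, 276, 168]);
translate([0, 1656, 1008]) cube([1070, 276, 168]);
translate([0, 1932, 1176]) cube([1070, 276, 168]);
translate([0, 2208, 1344]) cube([1070, 276, 168]);


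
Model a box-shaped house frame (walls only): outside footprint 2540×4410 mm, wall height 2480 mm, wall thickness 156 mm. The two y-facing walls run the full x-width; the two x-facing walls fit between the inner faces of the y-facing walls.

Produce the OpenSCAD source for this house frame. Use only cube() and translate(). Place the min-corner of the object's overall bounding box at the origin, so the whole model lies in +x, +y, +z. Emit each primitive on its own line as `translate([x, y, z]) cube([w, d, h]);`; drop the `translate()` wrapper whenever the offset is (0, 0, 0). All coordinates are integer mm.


cube([2540, 156, 2480]);
translate([0, 4254, 0]) cube([2540, 156, 2480]);
translate([0, 156, 0]) cube([156, 4098, 2480]);
translate([2384, 156, 0]) cube([156, 4098, 2480]);


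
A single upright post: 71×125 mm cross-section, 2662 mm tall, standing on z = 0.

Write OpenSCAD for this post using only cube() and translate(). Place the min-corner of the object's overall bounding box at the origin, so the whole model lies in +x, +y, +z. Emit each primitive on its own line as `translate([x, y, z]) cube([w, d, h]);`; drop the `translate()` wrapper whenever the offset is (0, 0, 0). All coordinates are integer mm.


cube([71, 125, 2662]);


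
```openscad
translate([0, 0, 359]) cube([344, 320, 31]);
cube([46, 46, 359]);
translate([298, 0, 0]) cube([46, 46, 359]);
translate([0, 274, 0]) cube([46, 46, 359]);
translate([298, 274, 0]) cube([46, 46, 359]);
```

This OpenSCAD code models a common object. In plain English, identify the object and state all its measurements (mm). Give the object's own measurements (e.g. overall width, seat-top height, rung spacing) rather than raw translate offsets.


A simple wooden stool: a rectangular seat 344 mm (x) by 320 mm (y), 31 mm thick, top face at z = 390 mm, on four square legs, each 46×46 mm in cross-section. The legs rest on z = 0, each flush with a corner of the seat.


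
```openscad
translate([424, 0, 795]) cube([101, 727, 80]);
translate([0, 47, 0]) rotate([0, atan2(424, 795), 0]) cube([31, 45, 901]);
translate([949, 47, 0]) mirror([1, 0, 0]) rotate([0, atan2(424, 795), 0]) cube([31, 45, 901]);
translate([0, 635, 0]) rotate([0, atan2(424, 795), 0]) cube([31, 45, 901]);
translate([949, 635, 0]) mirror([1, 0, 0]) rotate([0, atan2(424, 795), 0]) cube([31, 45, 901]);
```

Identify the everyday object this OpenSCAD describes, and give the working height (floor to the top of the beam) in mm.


A sawhorse. The overall height is 875 mm.

A beam across two mirrored pairs of raked legs — a sawhorse. The beam's underside is at z = 795 (matching the legs' vertical rise in atan2(424, 795)) and the beam is 80 mm tall, so its top is at 795 + 80 = 875 mm. The raked legs top out at the beam's underside, so that is the highest point.


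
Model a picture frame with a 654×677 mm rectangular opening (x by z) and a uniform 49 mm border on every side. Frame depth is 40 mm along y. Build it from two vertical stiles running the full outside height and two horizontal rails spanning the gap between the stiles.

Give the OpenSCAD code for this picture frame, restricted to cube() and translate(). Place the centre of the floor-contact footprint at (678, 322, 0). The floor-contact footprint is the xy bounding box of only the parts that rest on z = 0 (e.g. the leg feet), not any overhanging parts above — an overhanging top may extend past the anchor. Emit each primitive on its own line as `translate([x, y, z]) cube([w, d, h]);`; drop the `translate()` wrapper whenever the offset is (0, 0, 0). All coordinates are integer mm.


translate([302, 302, 0]) cube([49, 40, 775]);
translate([1005, 302, 0]) cube([49, 40, 775]);
translate([351, 302, 0]) cube([654, 40, 49]);
translate([351, 302, 726]) cube([654, 40, 49]);


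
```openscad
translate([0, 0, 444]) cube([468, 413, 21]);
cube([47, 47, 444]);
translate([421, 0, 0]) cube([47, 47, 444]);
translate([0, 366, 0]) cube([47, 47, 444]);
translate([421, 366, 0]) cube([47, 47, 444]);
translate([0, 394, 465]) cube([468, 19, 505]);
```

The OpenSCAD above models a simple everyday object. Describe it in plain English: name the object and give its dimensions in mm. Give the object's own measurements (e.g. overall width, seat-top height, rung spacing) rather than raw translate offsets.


A chair. The seat is a 468×413×21 mm slab with its top at z = 465 mm, on four 47×47 mm corner legs (flush with the seat edges, standing on z = 0). A flat backrest 19 mm thick, 505 mm tall, spans the full seat width and rises from the seat top along its +y edge, rear face flush with the rear of the seat.


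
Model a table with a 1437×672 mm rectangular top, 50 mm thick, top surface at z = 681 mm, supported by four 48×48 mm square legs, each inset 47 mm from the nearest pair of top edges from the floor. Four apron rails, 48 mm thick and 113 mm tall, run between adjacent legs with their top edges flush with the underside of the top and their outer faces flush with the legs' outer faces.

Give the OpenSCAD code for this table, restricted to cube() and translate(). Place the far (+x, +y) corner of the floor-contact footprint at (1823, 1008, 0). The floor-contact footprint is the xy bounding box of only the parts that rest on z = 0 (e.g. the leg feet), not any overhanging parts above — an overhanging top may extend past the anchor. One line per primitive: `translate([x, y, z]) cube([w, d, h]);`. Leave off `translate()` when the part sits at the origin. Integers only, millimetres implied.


translate([433, 383, 631]) cube([1437, 672, 50]);
translate([480, 430, 0]) cube([48, 48, 631]);
translate([1775, 430, 0]) cube([48, 48, 631]);
translate([480, 960, 0]) cube([48, 48, 631]);
translate([1775, 960, 0]) cube([48, 48, 631]);
translate([528, 430, 518]) cube([1247, 48, 113]);
translate([528, 960, 518]) cube([1247, 48, 113]);
translate([480, 478, 518]) cube([48, 482, 113]);
translate([1775, 478, 518]) cube([48, 482, 113]);


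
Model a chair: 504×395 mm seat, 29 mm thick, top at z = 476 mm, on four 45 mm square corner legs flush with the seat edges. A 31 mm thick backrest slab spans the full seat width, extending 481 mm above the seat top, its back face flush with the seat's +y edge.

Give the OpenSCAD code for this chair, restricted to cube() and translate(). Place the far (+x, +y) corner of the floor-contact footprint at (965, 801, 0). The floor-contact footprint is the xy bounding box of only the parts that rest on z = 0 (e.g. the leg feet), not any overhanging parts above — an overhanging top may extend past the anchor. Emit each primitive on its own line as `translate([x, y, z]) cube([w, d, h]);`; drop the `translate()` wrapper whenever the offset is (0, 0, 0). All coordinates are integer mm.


// leg_h = 476 - 29 = 447
translate([461, 406, 447]) cube([504, 395, 29]);
translate([461, 406, 0]) cube([45, 45, 447]);
translate([920, 406, 0]) cube([45, 45, 447]);
translate([461, 756, 0]) cube([45, 45, 447]);
translate([920, 756, 0]) cube([45, 45, 447]);
translate([461, 770, 476]) cube([504, 31, 481]);


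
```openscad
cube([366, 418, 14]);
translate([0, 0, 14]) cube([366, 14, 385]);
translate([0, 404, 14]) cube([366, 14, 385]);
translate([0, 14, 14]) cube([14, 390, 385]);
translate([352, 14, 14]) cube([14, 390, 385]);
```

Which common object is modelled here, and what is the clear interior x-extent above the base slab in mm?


An open box. The internal width is 338 mm.

A 366×418 base slab with four walls standing on it — an open box. The base is 366 mm wide and the walls are 14 mm thick, so the internal width is 366 − 2 × 14 = 338 mm.


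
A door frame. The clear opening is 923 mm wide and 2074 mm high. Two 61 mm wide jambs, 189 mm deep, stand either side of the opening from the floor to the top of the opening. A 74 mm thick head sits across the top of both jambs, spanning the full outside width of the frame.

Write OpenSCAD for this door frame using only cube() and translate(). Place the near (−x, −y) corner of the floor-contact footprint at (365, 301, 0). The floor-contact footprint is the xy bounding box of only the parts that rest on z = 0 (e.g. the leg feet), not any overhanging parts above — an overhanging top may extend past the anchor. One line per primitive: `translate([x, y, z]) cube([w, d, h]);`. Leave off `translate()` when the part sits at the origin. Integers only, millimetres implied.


translate([365, 301, 0]) cube([61, 189, 2074]);
translate([1349, 301, 0]) cube([61, 189, 2074]);
translate([365, 301, 2074]) cube([1045, 189, 74]);


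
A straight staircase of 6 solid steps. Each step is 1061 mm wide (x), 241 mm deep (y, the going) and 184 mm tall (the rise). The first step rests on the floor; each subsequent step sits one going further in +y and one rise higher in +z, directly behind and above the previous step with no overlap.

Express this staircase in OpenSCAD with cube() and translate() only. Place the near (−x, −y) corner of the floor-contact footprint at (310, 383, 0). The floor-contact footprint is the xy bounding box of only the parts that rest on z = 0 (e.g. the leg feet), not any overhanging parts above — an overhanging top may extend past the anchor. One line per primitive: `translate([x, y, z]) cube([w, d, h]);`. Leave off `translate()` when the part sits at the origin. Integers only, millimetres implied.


translate([310, 383, 0]) cube([1061, 241, 184]);
translate([310, 624, 184]) cube([1061, 241, 184]);
translate([310, 865, 368]) cube([1061, 241, 184]);
translate([310, 1106, 552]) cube([1061, 241, 184]);
translate([310, 1347, 736]) cube([1061, 241, 184]);
translate([310, 1588, 920]) cube([1061, 241, 184]);


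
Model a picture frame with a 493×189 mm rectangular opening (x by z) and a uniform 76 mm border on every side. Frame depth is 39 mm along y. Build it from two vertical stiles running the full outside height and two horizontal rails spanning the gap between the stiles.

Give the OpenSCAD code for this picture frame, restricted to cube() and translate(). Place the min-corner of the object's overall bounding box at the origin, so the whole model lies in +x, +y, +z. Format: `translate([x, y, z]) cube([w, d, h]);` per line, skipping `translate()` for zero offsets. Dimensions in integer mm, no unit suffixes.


cube([76, 39, 341]);
translate([569, 0, 0]) cube([76, 39, 341]);
translate([76, 0, 0]) cube([493, 39, 76]);
translate([76, 0, 265]) cube([493, 39, 76]);


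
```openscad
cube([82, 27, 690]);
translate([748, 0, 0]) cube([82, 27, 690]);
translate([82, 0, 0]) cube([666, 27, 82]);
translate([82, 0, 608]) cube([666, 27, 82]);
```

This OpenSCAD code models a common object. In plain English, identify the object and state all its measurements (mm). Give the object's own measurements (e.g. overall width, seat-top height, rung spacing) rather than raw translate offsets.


A rectangular picture frame lying in the x–z plane (depth along y). The opening is 666 mm wide (x) by 526 mm tall (z), surrounded by a border 82 mm wide on all four sides. The frame is 27 mm deep and is made of two full-height vertical stiles with two horizontal rails fitted between them.


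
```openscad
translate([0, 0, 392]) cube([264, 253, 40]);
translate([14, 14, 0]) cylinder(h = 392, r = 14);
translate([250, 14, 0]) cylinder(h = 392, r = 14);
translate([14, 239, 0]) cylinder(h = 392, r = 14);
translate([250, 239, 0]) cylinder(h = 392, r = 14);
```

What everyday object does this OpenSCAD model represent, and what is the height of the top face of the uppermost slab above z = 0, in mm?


A stool. The seat height is 432 mm.

A 264×253×40 slab at z = 392 on four corner cylinders — a stool. The seat top is 392 + 40 = 432 mm.


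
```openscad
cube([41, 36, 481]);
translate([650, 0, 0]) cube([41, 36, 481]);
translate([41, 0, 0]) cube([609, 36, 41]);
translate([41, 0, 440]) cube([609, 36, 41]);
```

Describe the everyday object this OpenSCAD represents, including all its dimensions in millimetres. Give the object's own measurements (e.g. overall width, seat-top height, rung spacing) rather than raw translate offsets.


A rectangular picture frame lying in the x–z plane (depth along y). The opening is 609 mm wide (x) by 399 mm tall (z), surrounded by a border 41 mm wide on all four sides. The frame is 36 mm deep and is made of two full-height vertical stiles with two horizontal rails fitted between them.


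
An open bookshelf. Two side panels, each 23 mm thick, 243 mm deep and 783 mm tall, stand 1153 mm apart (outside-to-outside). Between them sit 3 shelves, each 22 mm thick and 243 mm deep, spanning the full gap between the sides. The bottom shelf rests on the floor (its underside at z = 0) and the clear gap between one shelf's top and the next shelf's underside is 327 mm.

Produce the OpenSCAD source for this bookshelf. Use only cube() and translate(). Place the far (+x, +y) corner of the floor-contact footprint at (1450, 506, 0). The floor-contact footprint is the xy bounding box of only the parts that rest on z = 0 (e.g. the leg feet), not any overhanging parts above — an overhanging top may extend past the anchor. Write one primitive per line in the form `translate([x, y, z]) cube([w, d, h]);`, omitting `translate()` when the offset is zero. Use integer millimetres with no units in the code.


translate([297, 263, 0]) cube([23, 243, 783]);
translate([1427, 263, 0]) cube([23, 243, 783]);
translate([320, 263, 0]) cube([1107, 243, 22]);
translate([320, 263, 349]) cube([1107, 243, 22]);
translate([320, 263, 698]) cube([1107, 243, 22]);
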